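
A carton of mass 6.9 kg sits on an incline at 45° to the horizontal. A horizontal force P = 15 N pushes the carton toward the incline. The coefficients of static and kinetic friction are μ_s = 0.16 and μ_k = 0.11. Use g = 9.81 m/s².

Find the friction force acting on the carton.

Resolve perpendicular to the incline: N = m g cos θ + P sin θ = 6.9×9.81×cos 45° + 15×sin 45° = 58.47 N.
Along the incline, the net driving force (taking up-slope positive) is P cos θ − m g sin θ = 10.61 − 47.86 = -37.26 N, so equilibrium requires friction f = 37.26 N (up-slope).
Maximum static friction: μ_s N = 0.16 × 58.47 = 9.355 N.
|f_req| = 37.26 > 9.355 N → the carton slides down the incline; f = μ_k N = 0.11 × 58.47 = 6.43 N.

f ≈ 6.43 N (up the incline)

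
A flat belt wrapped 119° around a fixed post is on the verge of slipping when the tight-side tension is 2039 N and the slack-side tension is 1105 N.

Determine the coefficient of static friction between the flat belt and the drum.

T₂/T₁ = e^{μβ} → μ = ln(T₂/T₁)/β.
β = 119° = 2.077 rad.
μ = ln(2039/1105)/2.077 = ln(1.845)/2.077 = 0.295.

μ ≈ 0.295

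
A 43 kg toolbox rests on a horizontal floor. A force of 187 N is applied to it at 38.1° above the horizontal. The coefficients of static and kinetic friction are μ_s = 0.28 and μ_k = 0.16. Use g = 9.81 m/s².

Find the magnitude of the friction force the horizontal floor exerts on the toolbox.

The vertical component of P reduces the normal force: N = m g − P sin α = 421.8 − 115.4 = 306.4 N.
Horizontally, friction must balance P cos α = 147.2 N.
μ_s N = 0.28 × 306.4 = 85.8 N.
The required friction exceeds μ_s N, so the toolbox moves and f = μ_k N = 49 N.

f ≈ 49 N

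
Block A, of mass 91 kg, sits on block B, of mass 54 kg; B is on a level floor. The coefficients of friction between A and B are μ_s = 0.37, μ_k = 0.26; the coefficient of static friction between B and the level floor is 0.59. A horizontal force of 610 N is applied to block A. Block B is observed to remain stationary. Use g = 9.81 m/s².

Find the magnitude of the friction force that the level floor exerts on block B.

Normal force at the A–B interface: N₁ = m_A g = 892.7 N.
Maximum static friction on A from B: μ_s N₁ = 0.37×892.7 = 330.3 N.
P = 610 N exceeds that limit, so A slips over B and the interface friction becomes kinetic: f₁ = μ_k N₁ = 0.26×892.7 = 232 N.
By Newton's third law B feels 232 N forward from A. With B stationary, the floor's static friction on B balances it: f₂ = 232 N (well within μ_s(m_A+m_B)g = 839.2 N).

f ≈ 232 N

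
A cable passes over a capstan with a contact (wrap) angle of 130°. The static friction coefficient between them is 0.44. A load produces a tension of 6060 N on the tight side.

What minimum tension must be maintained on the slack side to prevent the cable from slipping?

T_min ≈ 2230 N

Capstan equation at impending slip: T_tight/T_slack = e^{μβ}.
β = 130° = 2.269 rad; e^{μβ} = e^{0.44×2.269} = 2.714.
T_slack = T_tight / e^{μβ} = 6060 / 2.714 = 2230 N.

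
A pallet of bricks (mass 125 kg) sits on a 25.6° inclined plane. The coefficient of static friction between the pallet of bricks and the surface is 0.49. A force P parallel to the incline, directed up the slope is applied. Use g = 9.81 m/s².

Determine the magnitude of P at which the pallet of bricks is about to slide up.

P ≈ 1070 N

At impending motion up the slope, friction acts down-slope at its limit: f = μ_s N.
P is parallel to the surface, so N = m g cos θ = 1110 N.
Along the incline: P = m g sin θ + μ_s N = 530 + 0.49×1110 = 1070 N.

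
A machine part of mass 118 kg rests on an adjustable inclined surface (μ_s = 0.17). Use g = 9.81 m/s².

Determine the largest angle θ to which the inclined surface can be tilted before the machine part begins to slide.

At the slip threshold, m g sin θ = μ_s · m g cos θ, so tan θ = μ_s.
θ_max = arctan(0.17) = 9.65°.

θ_max ≈ 9.65°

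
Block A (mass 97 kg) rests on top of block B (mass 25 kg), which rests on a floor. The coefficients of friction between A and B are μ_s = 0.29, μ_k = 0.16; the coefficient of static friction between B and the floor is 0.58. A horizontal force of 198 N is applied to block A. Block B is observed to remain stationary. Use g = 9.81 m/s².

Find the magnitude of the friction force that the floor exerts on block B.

Normal force at the A–B interface: N₁ = m_A g = 951.6 N.
So the A–B interface can sustain at most μ_s N₁ = 276 N of static friction.
P = 198 N is within that limit, so A and B move together (both at rest); the A–B friction is simply f₁ = P = 198 N.
By Newton's third law B feels 198 N forward from A. With B stationary, the floor's static friction on B balances it: f₂ = 198 N (well within μ_s(m_A+m_B)g = 694.2 N).

f ≈ 198 N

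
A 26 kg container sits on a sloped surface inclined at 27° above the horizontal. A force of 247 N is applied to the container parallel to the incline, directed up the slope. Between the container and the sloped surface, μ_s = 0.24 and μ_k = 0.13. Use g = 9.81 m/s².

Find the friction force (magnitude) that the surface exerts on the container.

f ≈ 29.5 N (down the incline)

Normal force: N = m g cos θ = 26 × 9.81 × cos 27° = 227.3 N.
The friction needed for equilibrium is m g sin θ − P = 115.8 − 247 = -131.2 N, measured positive up-slope.
Maximum static friction available: μ_s N = 0.24 × 227.3 = 54.54 N.
Since |-131.2| > 54.54 N, static friction cannot hold it; the container slides up the incline and kinetic friction applies: f = μ_k N = 0.13 × 227.3 = 29.5 N.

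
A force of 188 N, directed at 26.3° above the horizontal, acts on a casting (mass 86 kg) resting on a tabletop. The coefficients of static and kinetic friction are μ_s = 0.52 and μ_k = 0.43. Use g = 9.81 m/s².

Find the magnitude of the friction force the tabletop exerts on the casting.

N = m g − P sin α = 843.7 − 188×sin 26.3° = 760.4 N.
For equilibrium, f = P cos α = 188×cos 26.3° = 168.5 N.
The static-friction limit is μ_s N = 395.4 N.
Since 168.5 N does not exceed the limit, the casting stays at rest and f = 169 N.

f ≈ 169 N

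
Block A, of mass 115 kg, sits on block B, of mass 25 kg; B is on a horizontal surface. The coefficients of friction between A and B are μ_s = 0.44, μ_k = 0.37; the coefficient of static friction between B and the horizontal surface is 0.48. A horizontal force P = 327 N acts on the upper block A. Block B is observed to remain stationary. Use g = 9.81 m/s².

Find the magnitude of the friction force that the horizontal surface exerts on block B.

The normal force B exerts on A is simply A's weight, N₁ = 1128 N.
Maximum static friction on A from B: μ_s N₁ = 0.44×1128 = 496.4 N.
P = 327 N is within that limit, so A and B move together (both at rest); the A–B friction is simply f₁ = P = 327 N.
B experiences an equal 327 N forward from A (third law). B is in equilibrium, so the floor supplies f₂ = 327 N of static friction (limit μ_s(m_A+m_B)g = 659.2 N, not exceeded).

f ≈ 327 N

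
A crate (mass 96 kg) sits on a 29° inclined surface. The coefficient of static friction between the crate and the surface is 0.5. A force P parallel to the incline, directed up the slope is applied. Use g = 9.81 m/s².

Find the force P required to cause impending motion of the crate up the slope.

P ≈ 868 N

At impending motion up the slope, friction acts down-slope at its limit: f = μ_s N.
P is parallel to the surface, so N = m g cos θ = 824 N.
Along the incline: P = m g sin θ + μ_s N = 457 + 0.5×824 = 868 N.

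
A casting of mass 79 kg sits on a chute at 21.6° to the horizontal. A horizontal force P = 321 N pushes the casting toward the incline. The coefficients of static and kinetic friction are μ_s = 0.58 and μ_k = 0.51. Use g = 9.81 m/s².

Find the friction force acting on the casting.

The horizontal push has a component P sin θ into the surface, so N = m g cos θ + P sin θ = 720.6 + 118.2 = 838.7 N.
Parallel to the incline: P cos θ − m g sin θ = 298.5 − 285.3 = 13.17 N; the friction needed to balance this is 13.17 N acting down the slope.
The limit of static friction is μ_s N = 486.5 N.
Since 13.17 N is within the 486.5 N limit, the casting stays put and friction is exactly 13.2 N.

f ≈ 13.2 N (down the incline)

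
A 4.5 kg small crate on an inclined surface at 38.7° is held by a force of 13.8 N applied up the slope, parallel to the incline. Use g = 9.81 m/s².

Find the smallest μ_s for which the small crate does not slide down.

μ_s,min ≈ 0.401

N = m g cos θ = 34.45 N.
Friction must make up the shortfall along the incline: f = m g sin θ − P = 27.6 − 13.8 = 13.8 N.
At the threshold f = μ_s N, so μ_s,min = 13.8/34.45 = 0.401.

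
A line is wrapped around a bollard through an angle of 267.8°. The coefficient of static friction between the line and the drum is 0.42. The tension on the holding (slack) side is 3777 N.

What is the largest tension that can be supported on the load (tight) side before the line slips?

At impending slip the capstan equation gives T₂/T₁ = e^{μβ} with β in radians.
β = 267.8° × π/180 = 4.674 rad.
e^{μβ} = e^{0.42×4.674} = 7.121.
T₂ = T₁ · e^{μβ} = 3777 × 7.121 = 26900 N.

T_max ≈ 26900 N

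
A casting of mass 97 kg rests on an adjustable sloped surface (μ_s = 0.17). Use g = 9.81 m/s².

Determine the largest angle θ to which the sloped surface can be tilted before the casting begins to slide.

At the slip threshold, m g sin θ = μ_s · m g cos θ, so tan θ = μ_s.
θ_max = arctan(0.17) = 9.65°.

θ_max ≈ 9.65°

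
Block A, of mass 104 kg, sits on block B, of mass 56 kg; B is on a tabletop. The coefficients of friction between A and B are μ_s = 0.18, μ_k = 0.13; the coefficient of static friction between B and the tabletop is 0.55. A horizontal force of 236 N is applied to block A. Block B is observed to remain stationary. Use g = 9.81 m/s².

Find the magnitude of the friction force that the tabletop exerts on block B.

Between the blocks, N₁ = m_A g = 1020 N.
So the A–B interface can sustain at most μ_s N₁ = 183.6 N of static friction.
P = 236 N exceeds that limit, so A slips over B and the interface friction becomes kinetic: f₁ = μ_k N₁ = 0.13×1020 = 133 N.
By Newton's third law B feels 133 N forward from A. With B stationary, the floor's static friction on B balances it: f₂ = 133 N (well within μ_s(m_A+m_B)g = 863.3 N).

f ≈ 133 N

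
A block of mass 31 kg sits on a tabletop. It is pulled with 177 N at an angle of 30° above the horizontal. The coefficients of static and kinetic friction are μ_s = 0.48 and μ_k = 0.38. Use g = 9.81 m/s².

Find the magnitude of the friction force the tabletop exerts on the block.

f ≈ 81.9 N

The vertical component of P reduces the normal force: N = m g − P sin α = 304.1 − 88.5 = 215.6 N.
Horizontally, friction must balance P cos α = 153.3 N.
μ_s N = 0.48 × 215.6 = 103.5 N.
153.3 > 103.5 N → the block slides; f = μ_k N = 0.38×215.6 = 81.9 N.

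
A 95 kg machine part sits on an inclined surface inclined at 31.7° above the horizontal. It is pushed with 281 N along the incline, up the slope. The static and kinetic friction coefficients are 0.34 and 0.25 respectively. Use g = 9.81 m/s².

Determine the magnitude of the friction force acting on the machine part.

f ≈ 209 N (up the incline)

Normal force: N = m g cos θ = 95 × 9.81 × cos 31.7° = 792.9 N.
For equilibrium along the incline the friction force must supply f = m g sin θ − P = 489.7 − 281 = 208.7 N (positive meaning up-slope).
Maximum static friction available: μ_s N = 0.34 × 792.9 = 269.6 N.
Since |208.7| ≤ 269.6 N, static friction is sufficient; f equals the required value, not μ_s N.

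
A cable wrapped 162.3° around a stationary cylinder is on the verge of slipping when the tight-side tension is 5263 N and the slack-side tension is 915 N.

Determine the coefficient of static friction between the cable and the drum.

T₂/T₁ = e^{μβ} → μ = ln(T₂/T₁)/β.
β = 162.3° = 2.833 rad.
μ = ln(5263/915)/2.833 = ln(5.752)/2.833 = 0.618.

μ ≈ 0.618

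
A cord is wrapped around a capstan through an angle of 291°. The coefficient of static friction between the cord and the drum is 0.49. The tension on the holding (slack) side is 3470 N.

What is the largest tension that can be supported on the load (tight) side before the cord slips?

At impending slip the capstan equation gives T₂/T₁ = e^{μβ} with β in radians.
β = 291° × π/180 = 5.079 rad.
e^{μβ} = e^{0.49×5.079} = 12.05.
T₂ = T₁ · e^{μβ} = 3470 × 12.05 = 41800 N.

T_max ≈ 41800 N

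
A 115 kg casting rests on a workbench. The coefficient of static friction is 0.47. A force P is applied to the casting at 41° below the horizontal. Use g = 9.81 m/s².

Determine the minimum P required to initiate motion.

P ≈ 1190 N

N = m g + P sin α (the push presses the casting into the workbench).
At impending slip, P cos α = μ_s N = μ_s (m g + P sin α).
Solving: P (cos α − μ_s sin α) = μ_s m g → P = 0.47×1130/(cos 41° − 0.47 sin 41°) = 530/0.4464 = 1190 N.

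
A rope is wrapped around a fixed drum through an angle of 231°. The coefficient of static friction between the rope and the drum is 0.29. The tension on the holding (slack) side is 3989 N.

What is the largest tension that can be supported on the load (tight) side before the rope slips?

T_max ≈ 12800 N

At impending slip the capstan equation gives T₂/T₁ = e^{μβ} with β in radians.
β = 231° × π/180 = 4.032 rad.
e^{μβ} = e^{0.29×4.032} = 3.219.
T₂ = T₁ · e^{μβ} = 3989 × 3.219 = 12800 N.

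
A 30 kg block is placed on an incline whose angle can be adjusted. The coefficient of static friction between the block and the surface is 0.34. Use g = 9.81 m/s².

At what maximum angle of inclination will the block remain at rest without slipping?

At the slip threshold, m g sin θ = μ_s · m g cos θ, so tan θ = μ_s.
θ_max = arctan(0.34) = 18.8°.

θ_max ≈ 18.8°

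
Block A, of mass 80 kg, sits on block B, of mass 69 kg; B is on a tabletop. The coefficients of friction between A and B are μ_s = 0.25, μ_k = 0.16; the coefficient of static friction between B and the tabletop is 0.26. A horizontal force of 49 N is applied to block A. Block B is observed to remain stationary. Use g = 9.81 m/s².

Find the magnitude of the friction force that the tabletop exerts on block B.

f ≈ 49 N

Between the blocks, N₁ = m_A g = 784.8 N.
So the A–B interface can sustain at most μ_s N₁ = 196.2 N of static friction.
Since P = 49 N ≤ 196.2 N, A does not slip on B; friction on A equals P = 49 N.
B experiences an equal 49 N forward from A (third law). B is in equilibrium, so the floor supplies f₂ = 49 N of static friction (limit μ_s(m_A+m_B)g = 380 N, not exceeded).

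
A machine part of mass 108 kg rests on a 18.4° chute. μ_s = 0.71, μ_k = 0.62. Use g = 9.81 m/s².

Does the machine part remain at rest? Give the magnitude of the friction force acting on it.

f ≈ 334 N

N = m g cos θ = 1010 N.
Down-slope weight component: m g sin θ = 334 N.
μ_s N = 714 N.
334 ≤ 714 N, so it stays put; friction = 334 N.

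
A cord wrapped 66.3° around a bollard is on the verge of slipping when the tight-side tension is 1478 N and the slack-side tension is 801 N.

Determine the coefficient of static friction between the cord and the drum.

T₂/T₁ = e^{μβ} → μ = ln(T₂/T₁)/β.
β = 66.3° = 1.157 rad.
μ = ln(1478/801)/1.157 = ln(1.845)/1.157 = 0.529.

μ ≈ 0.529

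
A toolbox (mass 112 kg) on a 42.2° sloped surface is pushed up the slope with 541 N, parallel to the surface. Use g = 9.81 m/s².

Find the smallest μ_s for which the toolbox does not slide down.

N = m g cos θ = 813.9 N.
Friction must make up the shortfall along the incline: f = m g sin θ − P = 738 − 541 = 197 N.
At the threshold f = μ_s N, so μ_s,min = 197/813.9 = 0.242.

μ_s,min ≈ 0.242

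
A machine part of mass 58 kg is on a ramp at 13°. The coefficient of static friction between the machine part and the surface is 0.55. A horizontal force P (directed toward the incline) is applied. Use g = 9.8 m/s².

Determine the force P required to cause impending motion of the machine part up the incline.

At impending motion up the slope, friction acts down-slope at its limit: f = μ_s N.
Perpendicular to the incline: N = m g cos θ + P sin θ.
Along the incline: P cos θ = m g sin θ + μ_s N = m g sin θ + μ_s (m g cos θ + P sin θ).
Solving, P (cos θ − μ_s sin θ) = m g (sin θ + μ_s cos θ), so P = 58×9.8×(sin 13° + 0.55 cos 13°)/(cos 13° − 0.55 sin 13°) = 568×0.7609/0.8506 = 508 N.

P ≈ 508 N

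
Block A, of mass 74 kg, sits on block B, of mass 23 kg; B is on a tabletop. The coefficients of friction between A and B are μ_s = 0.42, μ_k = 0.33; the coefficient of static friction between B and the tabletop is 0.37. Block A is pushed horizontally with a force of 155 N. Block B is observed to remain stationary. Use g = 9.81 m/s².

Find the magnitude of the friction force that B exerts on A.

f ≈ 155 N

The normal force B exerts on A is simply A's weight, N₁ = 725.9 N.
Maximum static friction on A from B: μ_s N₁ = 0.42×725.9 = 304.9 N.
Since P = 155 N ≤ 304.9 N, A does not slip on B; friction on A equals P = 155 N.
B experiences an equal 155 N forward from A (third law). B is in equilibrium, so the floor supplies f₂ = 155 N of static friction (limit μ_s(m_A+m_B)g = 352.1 N, not exceeded).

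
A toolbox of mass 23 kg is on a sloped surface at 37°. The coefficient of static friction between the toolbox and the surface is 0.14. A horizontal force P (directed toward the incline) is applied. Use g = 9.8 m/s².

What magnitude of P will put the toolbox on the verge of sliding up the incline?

At impending motion up the slope, friction acts down-slope at its limit: f = μ_s N.
Perpendicular to the incline: N = m g cos θ + P sin θ.
Along the incline: P cos θ = m g sin θ + μ_s N = m g sin θ + μ_s (m g cos θ + P sin θ).
Solving, P (cos θ − μ_s sin θ) = m g (sin θ + μ_s cos θ), so P = 23×9.8×(sin 37° + 0.14 cos 37°)/(cos 37° − 0.14 sin 37°) = 225×0.7136/0.7144 = 225 N.

P ≈ 225 N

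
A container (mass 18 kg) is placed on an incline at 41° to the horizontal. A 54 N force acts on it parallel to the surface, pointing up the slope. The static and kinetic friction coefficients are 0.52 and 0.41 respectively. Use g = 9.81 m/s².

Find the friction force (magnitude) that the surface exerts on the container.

Normal force: N = m g cos θ = 18 × 9.81 × cos 41° = 133.3 N.
Parallel to the incline, ΣF = 0 gives f = m g sin θ − P = 115.8 − 54 = 61.85 N (up-slope positive).
Static friction can supply at most μ_s N = 69.3 N.
Since |61.85| ≤ 69.3 N, the container remains in static equilibrium and friction takes exactly the required value.

f ≈ 61.8 N (up the incline)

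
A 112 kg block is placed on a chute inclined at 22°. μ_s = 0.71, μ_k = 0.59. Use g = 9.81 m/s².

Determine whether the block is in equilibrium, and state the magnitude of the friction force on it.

N = m g cos θ = 1020 N.
Down-slope weight component: m g sin θ = 412 N.
μ_s N = 723 N.
412 ≤ 723 N, so it stays put; friction = 412 N.

f ≈ 412 N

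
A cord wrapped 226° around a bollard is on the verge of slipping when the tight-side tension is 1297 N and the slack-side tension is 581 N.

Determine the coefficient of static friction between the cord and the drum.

μ ≈ 0.204

T₂/T₁ = e^{μβ} → μ = ln(T₂/T₁)/β.
β = 226° = 3.944 rad.
μ = ln(1297/581)/3.944 = ln(2.232)/3.944 = 0.204.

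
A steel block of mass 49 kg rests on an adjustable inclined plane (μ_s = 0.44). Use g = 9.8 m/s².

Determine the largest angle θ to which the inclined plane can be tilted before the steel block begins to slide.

At the slip threshold, m g sin θ = μ_s · m g cos θ, so tan θ = μ_s.
θ_max = arctan(0.44) = 23.7°.

θ_max ≈ 23.7°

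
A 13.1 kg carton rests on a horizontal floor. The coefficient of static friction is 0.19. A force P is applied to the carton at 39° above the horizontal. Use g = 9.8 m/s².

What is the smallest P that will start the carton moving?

P ≈ 27.2 N

N = m g − P sin α (the pull lifts the carton).
At impending slip, P cos α = μ_s N = μ_s (m g − P sin α).
Solving: P (cos α + μ_s sin α) = μ_s m g → P = 0.19×128/(cos 39° + 0.19 sin 39°) = 24.4/0.8967 = 27.2 N.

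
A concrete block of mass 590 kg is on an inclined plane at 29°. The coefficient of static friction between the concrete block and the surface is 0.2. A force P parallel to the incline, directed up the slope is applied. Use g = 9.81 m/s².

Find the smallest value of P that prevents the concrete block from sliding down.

The concrete block tends to slide down (tan θ > μ_s), so at the point of impending slip friction acts up-slope at its limit: f = μ_s N.
P is parallel to the surface, so N = m g cos θ = 5060 N.
Along the incline: P + μ_s N = m g sin θ, so P = 2810 − 0.2×5060 = 1790 N.

P_min ≈ 1790 N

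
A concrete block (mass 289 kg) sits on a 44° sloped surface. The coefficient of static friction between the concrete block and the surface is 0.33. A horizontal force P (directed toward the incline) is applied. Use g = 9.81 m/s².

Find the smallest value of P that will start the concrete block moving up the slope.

P ≈ 5390 N

At impending motion up the slope, friction acts down-slope at its limit: f = μ_s N.
Perpendicular to the incline: N = m g cos θ + P sin θ.
Along the incline: P cos θ = m g sin θ + μ_s N = m g sin θ + μ_s (m g cos θ + P sin θ).
Solving, P (cos θ − μ_s sin θ) = m g (sin θ + μ_s cos θ), so P = 289×9.81×(sin 44° + 0.33 cos 44°)/(cos 44° − 0.33 sin 44°) = 2840×0.932/0.4901 = 5390 N.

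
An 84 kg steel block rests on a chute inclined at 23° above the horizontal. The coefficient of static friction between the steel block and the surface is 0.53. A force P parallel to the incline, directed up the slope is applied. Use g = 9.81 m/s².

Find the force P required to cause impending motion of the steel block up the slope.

P ≈ 724 N

At impending motion up the slope, friction acts down-slope at its limit: f = μ_s N.
P is parallel to the surface, so N = m g cos θ = 759 N.
Along the incline: P = m g sin θ + μ_s N = 322 + 0.53×759 = 724 N.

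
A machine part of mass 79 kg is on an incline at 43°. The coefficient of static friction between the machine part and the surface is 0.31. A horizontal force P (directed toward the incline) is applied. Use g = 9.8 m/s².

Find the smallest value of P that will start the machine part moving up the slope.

P ≈ 1350 N

At impending motion up the slope, friction acts down-slope at its limit: f = μ_s N.
Perpendicular to the incline: N = m g cos θ + P sin θ.
Along the incline: P cos θ = m g sin θ + μ_s N = m g sin θ + μ_s (m g cos θ + P sin θ).
Solving, P (cos θ − μ_s sin θ) = m g (sin θ + μ_s cos θ), so P = 79×9.8×(sin 43° + 0.31 cos 43°)/(cos 43° − 0.31 sin 43°) = 774×0.9087/0.5199 = 1350 N.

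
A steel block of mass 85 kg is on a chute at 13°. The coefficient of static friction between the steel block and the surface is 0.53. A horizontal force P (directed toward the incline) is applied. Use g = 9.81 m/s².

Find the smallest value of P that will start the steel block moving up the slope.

P ≈ 723 N

At impending motion up the slope, friction acts down-slope at its limit: f = μ_s N.
Perpendicular to the incline: N = m g cos θ + P sin θ.
Along the incline: P cos θ = m g sin θ + μ_s N = m g sin θ + μ_s (m g cos θ + P sin θ).
Solving, P (cos θ − μ_s sin θ) = m g (sin θ + μ_s cos θ), so P = 85×9.81×(sin 13° + 0.53 cos 13°)/(cos 13° − 0.53 sin 13°) = 834×0.7414/0.8551 = 723 N.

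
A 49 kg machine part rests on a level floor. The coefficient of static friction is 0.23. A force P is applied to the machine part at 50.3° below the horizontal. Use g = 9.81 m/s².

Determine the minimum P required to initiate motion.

N = m g + P sin α (the push presses the machine part into the level floor).
At impending slip, P cos α = μ_s N = μ_s (m g + P sin α).
Solving: P (cos α − μ_s sin α) = μ_s m g → P = 0.23×481/(cos 50.3° − 0.23 sin 50.3°) = 111/0.4618 = 239 N.

P ≈ 239 N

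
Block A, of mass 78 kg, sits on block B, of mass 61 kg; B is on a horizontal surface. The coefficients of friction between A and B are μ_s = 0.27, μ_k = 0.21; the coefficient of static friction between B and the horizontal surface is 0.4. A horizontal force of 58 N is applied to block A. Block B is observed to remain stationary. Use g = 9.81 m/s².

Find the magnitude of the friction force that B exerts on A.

f ≈ 58 N

The normal force B exerts on A is simply A's weight, N₁ = 765.2 N.
So the A–B interface can sustain at most μ_s N₁ = 206.6 N of static friction.
Since P = 58 N ≤ 206.6 N, A does not slip on B; friction on A equals P = 58 N.
By Newton's third law B feels 58 N forward from A. With B stationary, the floor's static friction on B balances it: f₂ = 58 N (well within μ_s(m_A+m_B)g = 545.4 N).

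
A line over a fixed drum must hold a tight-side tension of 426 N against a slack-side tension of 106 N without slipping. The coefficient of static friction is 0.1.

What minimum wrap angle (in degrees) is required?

T₂/T₁ = e^{μβ} → β = ln(T₂/T₁)/μ.
β = ln(426/106)/0.1 = 1.391/0.1 = 13.91 rad.
In degrees: β = 13.91 × 180/π = 797°.

β_min ≈ 797°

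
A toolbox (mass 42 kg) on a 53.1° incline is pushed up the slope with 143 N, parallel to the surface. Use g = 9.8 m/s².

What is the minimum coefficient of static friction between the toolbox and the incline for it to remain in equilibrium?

μ_s,min ≈ 0.753

N = m g cos θ = 247.1 N.
Friction must make up the shortfall along the incline: f = m g sin θ − P = 329.2 − 143 = 186.2 N.
At the threshold f = μ_s N, so μ_s,min = 186.2/247.1 = 0.753.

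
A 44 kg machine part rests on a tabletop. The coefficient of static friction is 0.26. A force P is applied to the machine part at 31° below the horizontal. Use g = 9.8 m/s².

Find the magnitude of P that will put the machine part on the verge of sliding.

N = m g + P sin α (the push presses the machine part into the tabletop).
At impending slip, P cos α = μ_s N = μ_s (m g + P sin α).
Solving: P (cos α − μ_s sin α) = μ_s m g → P = 0.26×431/(cos 31° − 0.26 sin 31°) = 112/0.7233 = 155 N.

P ≈ 155 N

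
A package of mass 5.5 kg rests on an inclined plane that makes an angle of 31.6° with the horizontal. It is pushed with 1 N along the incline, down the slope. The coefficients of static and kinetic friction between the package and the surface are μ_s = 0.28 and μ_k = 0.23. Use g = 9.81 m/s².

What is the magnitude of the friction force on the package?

The normal reaction is N = m g cos θ = 45.95 N.
The friction needed for equilibrium is m g sin θ + P = 28.27 + 1 = 29.27 N, measured positive up-slope.
The static-friction ceiling is μ_s N = 0.28 × 45.95 = 12.87 N.
Since |29.27| > 12.87 N, static friction cannot hold it; the package slides down the incline and kinetic friction applies: f = μ_k N = 0.23 × 45.95 = 10.6 N.

f ≈ 10.6 N (up the incline)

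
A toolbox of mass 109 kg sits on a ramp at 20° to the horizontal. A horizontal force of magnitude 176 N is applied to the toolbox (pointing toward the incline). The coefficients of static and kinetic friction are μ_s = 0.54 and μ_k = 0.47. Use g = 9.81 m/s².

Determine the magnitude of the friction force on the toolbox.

Normal direction: N = m g cos θ + P sin θ = 1065 N.
Parallel to the incline: P cos θ − m g sin θ = 165.4 − 365.7 = -200.3 N; the friction needed to balance this is 200.3 N acting up the slope.
The limit of static friction is μ_s N = 575.1 N.
Since 200.3 N is within the 575.1 N limit, the toolbox stays put and friction is exactly 200 N.

f ≈ 200 N (up the incline)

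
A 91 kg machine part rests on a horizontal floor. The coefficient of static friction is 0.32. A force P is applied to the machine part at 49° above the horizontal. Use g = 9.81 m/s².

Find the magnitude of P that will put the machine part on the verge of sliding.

P ≈ 318 N

N = m g − P sin α (the pull lifts the machine part).
At impending slip, P cos α = μ_s N = μ_s (m g − P sin α).
Solving: P (cos α + μ_s sin α) = μ_s m g → P = 0.32×893/(cos 49° + 0.32 sin 49°) = 286/0.8976 = 318 N.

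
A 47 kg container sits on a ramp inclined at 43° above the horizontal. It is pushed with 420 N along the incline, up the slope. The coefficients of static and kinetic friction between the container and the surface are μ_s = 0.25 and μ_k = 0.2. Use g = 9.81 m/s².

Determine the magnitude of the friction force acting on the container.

f ≈ 67.4 N (down the incline)

Perpendicular to the surface, N = m g cos θ = 47·9.81·cos 43° = 337.2 N.
For equilibrium along the incline the friction force must supply f = m g sin θ − P = 314.4 − 420 = -105.6 N (positive meaning up-slope).
The static-friction ceiling is μ_s N = 0.25 × 337.2 = 84.3 N.
Since |-105.6| > 84.3 N, static friction cannot hold it; the container slides up the incline and kinetic friction applies: f = μ_k N = 0.2 × 337.2 = 67.4 N.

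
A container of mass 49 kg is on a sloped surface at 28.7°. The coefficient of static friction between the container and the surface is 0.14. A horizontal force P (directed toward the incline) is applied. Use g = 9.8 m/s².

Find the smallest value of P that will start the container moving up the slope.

At impending motion up the slope, friction acts down-slope at its limit: f = μ_s N.
Perpendicular to the incline: N = m g cos θ + P sin θ.
Along the incline: P cos θ = m g sin θ + μ_s N = m g sin θ + μ_s (m g cos θ + P sin θ).
Solving, P (cos θ − μ_s sin θ) = m g (sin θ + μ_s cos θ), so P = 49×9.8×(sin 28.7° + 0.14 cos 28.7°)/(cos 28.7° − 0.14 sin 28.7°) = 480×0.603/0.8099 = 358 N.

P ≈ 358 N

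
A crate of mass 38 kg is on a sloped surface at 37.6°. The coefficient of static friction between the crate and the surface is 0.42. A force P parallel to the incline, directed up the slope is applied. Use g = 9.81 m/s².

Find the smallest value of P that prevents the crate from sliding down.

The crate tends to slide down (tan θ > μ_s), so at the point of impending slip friction acts up-slope at its limit: f = μ_s N.
P is parallel to the surface, so N = m g cos θ = 295 N.
Along the incline: P + μ_s N = m g sin θ, so P = 227 − 0.42×295 = 103 N.

P_min ≈ 103 N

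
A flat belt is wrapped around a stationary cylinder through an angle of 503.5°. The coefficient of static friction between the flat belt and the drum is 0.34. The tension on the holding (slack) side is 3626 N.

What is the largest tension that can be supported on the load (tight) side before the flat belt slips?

At impending slip the capstan equation gives T₂/T₁ = e^{μβ} with β in radians.
β = 503.5° × π/180 = 8.788 rad.
e^{μβ} = e^{0.34×8.788} = 19.84.
T₂ = T₁ · e^{μβ} = 3626 × 19.84 = 71900 N.

T_max ≈ 71900 N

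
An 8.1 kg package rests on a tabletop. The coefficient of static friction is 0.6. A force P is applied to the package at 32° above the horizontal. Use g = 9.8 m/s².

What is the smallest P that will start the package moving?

N = m g − P sin α (the pull lifts the package).
At impending slip, P cos α = μ_s N = μ_s (m g − P sin α).
Solving: P (cos α + μ_s sin α) = μ_s m g → P = 0.6×79.4/(cos 32° + 0.6 sin 32°) = 47.6/1.166 = 40.8 N.

P ≈ 40.8 N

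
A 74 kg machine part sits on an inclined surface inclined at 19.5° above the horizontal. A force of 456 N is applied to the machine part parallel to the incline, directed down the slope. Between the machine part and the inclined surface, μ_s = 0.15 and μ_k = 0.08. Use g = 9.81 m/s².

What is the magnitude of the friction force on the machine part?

f ≈ 54.7 N (up the incline)

Normal force: N = m g cos θ = 74 × 9.81 × cos 19.5° = 684.3 N.
For equilibrium along the incline the friction force must supply f = m g sin θ + P = 242.3 + 456 = 698.3 N (positive meaning up-slope).
Static friction can supply at most μ_s N = 102.6 N.
Since |698.3| > 102.6 N, static friction cannot hold it; the machine part slides down the incline and kinetic friction applies: f = μ_k N = 0.08 × 684.3 = 54.7 N.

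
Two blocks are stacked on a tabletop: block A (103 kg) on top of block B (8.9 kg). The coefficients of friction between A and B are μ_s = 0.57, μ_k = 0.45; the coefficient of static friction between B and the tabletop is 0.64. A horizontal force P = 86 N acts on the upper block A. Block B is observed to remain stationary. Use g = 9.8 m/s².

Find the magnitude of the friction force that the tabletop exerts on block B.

Between the blocks, N₁ = m_A g = 1009 N.
Maximum static friction on A from B: μ_s N₁ = 0.57×1009 = 575.4 N.
Since P = 86 N ≤ 575.4 N, A does not slip on B; friction on A equals P = 86 N.
B experiences an equal 86 N forward from A (third law). B is in equilibrium, so the floor supplies f₂ = 86 N of static friction (limit μ_s(m_A+m_B)g = 701.8 N, not exceeded).

f ≈ 86 N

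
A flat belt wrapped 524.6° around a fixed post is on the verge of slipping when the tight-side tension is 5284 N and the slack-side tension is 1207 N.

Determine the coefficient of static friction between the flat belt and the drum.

μ ≈ 0.161

T₂/T₁ = e^{μβ} → μ = ln(T₂/T₁)/β.
β = 524.6° = 9.156 rad.
μ = ln(5284/1207)/9.156 = ln(4.378)/9.156 = 0.161.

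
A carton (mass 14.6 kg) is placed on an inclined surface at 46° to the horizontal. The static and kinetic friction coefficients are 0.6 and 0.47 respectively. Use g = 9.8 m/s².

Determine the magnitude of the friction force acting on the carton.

f ≈ 46.7 N (up the incline)

The normal reaction is N = m g cos θ = 99.39 N.
Along the slope the weight component is m g sin θ = 102.9 N; friction must supply exactly this, acting up-slope.
Maximum static friction available: μ_s N = 0.6 × 99.39 = 59.64 N.
|102.9| exceeds 59.64 N, so the carton slips down-slope; friction is kinetic, f = μ_k N = 0.47×99.39 = 46.7 N.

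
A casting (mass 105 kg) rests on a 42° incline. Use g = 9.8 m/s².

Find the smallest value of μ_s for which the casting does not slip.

μ_s,min ≈ 0.9

At the slip threshold m g sin θ = μ_s m g cos θ, so μ_s,min = tan θ.
μ_s,min = tan 42° = 0.9.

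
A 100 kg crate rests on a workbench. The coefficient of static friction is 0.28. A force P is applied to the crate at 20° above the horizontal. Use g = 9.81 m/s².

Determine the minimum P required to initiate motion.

P ≈ 265 N

N = m g − P sin α (the pull lifts the crate).
At impending slip, P cos α = μ_s N = μ_s (m g − P sin α).
Solving: P (cos α + μ_s sin α) = μ_s m g → P = 0.28×981/(cos 20° + 0.28 sin 20°) = 275/1.035 = 265 N.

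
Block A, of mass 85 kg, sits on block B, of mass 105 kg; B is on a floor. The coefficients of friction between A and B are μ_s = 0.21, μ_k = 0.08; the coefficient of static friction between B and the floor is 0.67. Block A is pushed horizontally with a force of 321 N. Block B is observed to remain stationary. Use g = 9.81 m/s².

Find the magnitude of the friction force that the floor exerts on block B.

Between the blocks, N₁ = m_A g = 833.9 N.
So the A–B interface can sustain at most μ_s N₁ = 175.1 N of static friction.
P = 321 N exceeds that limit, so A slips over B and the interface friction becomes kinetic: f₁ = μ_k N₁ = 0.08×833.9 = 66.7 N.
B experiences an equal 66.7 N forward from A (third law). B is in equilibrium, so the floor supplies f₂ = 66.7 N of static friction (limit μ_s(m_A+m_B)g = 1249 N, not exceeded).

f ≈ 66.7 N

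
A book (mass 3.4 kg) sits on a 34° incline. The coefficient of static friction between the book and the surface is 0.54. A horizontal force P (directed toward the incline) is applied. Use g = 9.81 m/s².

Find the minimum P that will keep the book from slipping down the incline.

The book tends to slide down (tan θ > μ_s), so at the point of impending slip friction acts up-slope at its limit: f = μ_s N.
Perpendicular to the incline: N = m g cos θ + P sin θ.
Along the incline: P cos θ + μ_s N = m g sin θ, i.e. P cos θ + μ_s (m g cos θ + P sin θ) = m g sin θ.
Solving, P (cos θ + μ_s sin θ) = m g (sin θ − μ_s cos θ), so P = 33.4×0.1115/1.131 = 3.29 N.

P_min ≈ 3.29 N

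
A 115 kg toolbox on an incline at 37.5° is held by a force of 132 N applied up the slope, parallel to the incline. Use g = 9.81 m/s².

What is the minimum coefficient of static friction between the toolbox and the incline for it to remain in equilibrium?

μ_s,min ≈ 0.62

N = m g cos θ = 895 N.
Friction must make up the shortfall along the incline: f = m g sin θ − P = 686.8 − 132 = 554.8 N.
At the threshold f = μ_s N, so μ_s,min = 554.8/895 = 0.62.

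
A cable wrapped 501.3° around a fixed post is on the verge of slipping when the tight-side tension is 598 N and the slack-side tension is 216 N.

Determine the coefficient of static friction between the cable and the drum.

μ ≈ 0.116

T₂/T₁ = e^{μβ} → μ = ln(T₂/T₁)/β.
β = 501.3° = 8.749 rad.
μ = ln(598/216)/8.749 = ln(2.769)/8.749 = 0.116.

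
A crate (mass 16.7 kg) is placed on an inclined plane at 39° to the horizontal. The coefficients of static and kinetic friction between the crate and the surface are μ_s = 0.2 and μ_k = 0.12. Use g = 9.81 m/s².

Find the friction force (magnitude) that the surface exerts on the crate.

f ≈ 15.3 N (up the incline)

Perpendicular to the surface, N = m g cos θ = 16.7·9.81·cos 39° = 127.3 N.
For equilibrium along the incline, friction must balance the weight component: f = m g sin θ = 103.1 N up the slope.
Maximum static friction available: μ_s N = 0.2 × 127.3 = 25.46 N.
Since |103.1| > 25.46 N, static friction cannot hold it; the crate slides down the incline and kinetic friction applies: f = μ_k N = 0.12 × 127.3 = 15.3 N.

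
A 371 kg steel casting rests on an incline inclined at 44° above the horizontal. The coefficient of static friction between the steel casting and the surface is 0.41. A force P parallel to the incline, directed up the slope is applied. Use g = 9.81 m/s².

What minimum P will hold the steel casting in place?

The steel casting tends to slide down (tan θ > μ_s), so at the point of impending slip friction acts up-slope at its limit: f = μ_s N.
P is parallel to the surface, so N = m g cos θ = 2620 N.
Along the incline: P + μ_s N = m g sin θ, so P = 2530 − 0.41×2620 = 1450 N.

P_min ≈ 1450 N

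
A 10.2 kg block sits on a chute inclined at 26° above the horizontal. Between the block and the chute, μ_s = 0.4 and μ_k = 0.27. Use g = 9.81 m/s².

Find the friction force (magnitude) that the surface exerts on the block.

Normal force: N = m g cos θ = 10.2 × 9.81 × cos 26° = 89.94 N.
Along the slope the weight component is m g sin θ = 43.86 N; friction must supply exactly this, acting up-slope.
Maximum static friction available: μ_s N = 0.4 × 89.94 = 35.97 N.
Since |43.86| > 35.97 N, static friction cannot hold it; the block slides down the incline and kinetic friction applies: f = μ_k N = 0.27 × 89.94 = 24.3 N.

f ≈ 24.3 N (up the incline)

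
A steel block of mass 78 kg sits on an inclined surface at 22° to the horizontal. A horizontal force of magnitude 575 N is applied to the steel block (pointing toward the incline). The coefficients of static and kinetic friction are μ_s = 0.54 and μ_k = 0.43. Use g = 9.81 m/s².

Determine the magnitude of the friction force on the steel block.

f ≈ 246 N (down the incline)

Resolve perpendicular to the incline: N = m g cos θ + P sin θ = 78×9.81×cos 22° + 575×sin 22° = 924.9 N.
Parallel to the incline: P cos θ − m g sin θ = 533.1 − 286.6 = 246.5 N; the friction needed to balance this is 246.5 N acting down the slope.
Maximum static friction: μ_s N = 0.54 × 924.9 = 499.4 N.
Since 246.5 N is within the 499.4 N limit, the steel block stays put and friction is exactly 246 N.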